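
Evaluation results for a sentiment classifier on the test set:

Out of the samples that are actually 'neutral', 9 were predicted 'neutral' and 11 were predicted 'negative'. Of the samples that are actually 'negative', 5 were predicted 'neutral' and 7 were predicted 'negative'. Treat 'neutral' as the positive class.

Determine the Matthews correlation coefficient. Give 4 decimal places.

0.0325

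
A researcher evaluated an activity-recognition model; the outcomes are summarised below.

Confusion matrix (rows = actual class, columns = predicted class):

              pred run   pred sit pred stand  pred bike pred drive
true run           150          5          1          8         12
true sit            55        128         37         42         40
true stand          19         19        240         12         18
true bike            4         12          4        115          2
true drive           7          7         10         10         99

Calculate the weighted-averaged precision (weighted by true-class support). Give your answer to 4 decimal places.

0.7129

Per-class precision (TP/(TP+FP)):
  run: TP=150, FP=55+19+4+7=85 → 150/235 = 0.63830
  sit: TP=128, FP=5+19+12+7=43 → 128/171 = 0.74854
  stand: TP=240, FP=1+37+4+10=52 → 240/292 = 0.82192
  bike: TP=115, FP=8+42+12+10=72 → 115/187 = 0.61497
  drive: TP=99, FP=12+40+18+2=72 → 99/171 = 0.57895
Weighted-precision = Σ (supportᵢ/N)·precisionᵢ with N=1056: (176/1056)·0.63830 + (302/1056)·0.74854 + (308/1056)·0.82192 + (137/1056)·0.61497 + (133/1056)·0.57895 = 0.7129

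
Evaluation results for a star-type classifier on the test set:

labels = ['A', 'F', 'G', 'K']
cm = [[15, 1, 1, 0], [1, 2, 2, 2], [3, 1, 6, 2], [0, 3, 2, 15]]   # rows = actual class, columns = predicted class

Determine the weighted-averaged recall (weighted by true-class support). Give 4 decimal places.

0.6786

Per-class recall (TP/(TP+FN)):
  A: TP=15, FN=1+1+0=2 → 15/17 = 0.88235
  F: TP=2, FN=1+2+2=5 → 2/7 = 0.28571
  G: TP=6, FN=3+1+2=6 → 6/12 = 0.50000
  K: TP=15, FN=0+3+2=5 → 15/20 = 0.75000
Weighted-recall = Σ (supportᵢ/N)·recallᵢ with N=56: (17/56)·0.88235 + (7/56)·0.28571 + (12/56)·0.50000 + (20/56)·0.75000 = 0.6786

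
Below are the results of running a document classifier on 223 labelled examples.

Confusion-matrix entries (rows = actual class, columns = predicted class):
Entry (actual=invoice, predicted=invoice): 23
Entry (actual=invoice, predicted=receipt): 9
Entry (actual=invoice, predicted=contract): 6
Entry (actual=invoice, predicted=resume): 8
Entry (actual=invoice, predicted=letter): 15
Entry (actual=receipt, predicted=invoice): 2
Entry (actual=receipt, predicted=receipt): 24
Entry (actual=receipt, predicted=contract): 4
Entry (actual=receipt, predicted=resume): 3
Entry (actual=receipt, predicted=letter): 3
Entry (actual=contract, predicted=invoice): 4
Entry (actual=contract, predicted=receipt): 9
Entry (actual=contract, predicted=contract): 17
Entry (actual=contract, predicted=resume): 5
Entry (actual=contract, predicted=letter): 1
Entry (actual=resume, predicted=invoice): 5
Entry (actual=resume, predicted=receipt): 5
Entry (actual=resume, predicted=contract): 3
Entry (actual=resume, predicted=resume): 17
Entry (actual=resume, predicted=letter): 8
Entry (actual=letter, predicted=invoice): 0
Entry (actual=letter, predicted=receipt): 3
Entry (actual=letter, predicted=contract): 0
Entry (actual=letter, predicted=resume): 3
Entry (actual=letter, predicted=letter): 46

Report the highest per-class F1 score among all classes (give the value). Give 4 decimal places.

Per-class F1 score (2·TP/(2·TP+FP+FN)):
  invoice: TP=23, FP=2+4+5+0=11, FN=9+6+8+15=38 → 46/95 = 0.48421
  receipt: TP=24, FP=9+9+5+3=26, FN=2+4+3+3=12 → 48/86 = 0.55814
  contract: TP=17, FP=6+4+3+0=13, FN=4+9+5+1=19 → 34/66 = 0.51515
  resume: TP=17, FP=8+3+5+3=19, FN=5+5+3+8=21 → 34/74 = 0.45946
  letter: TP=46, FP=15+3+1+8=27, FN=0+3+0+3=6 → 92/125 = 0.73600
Highest is class 'letter' with F1 score = 0.7360.

0.7360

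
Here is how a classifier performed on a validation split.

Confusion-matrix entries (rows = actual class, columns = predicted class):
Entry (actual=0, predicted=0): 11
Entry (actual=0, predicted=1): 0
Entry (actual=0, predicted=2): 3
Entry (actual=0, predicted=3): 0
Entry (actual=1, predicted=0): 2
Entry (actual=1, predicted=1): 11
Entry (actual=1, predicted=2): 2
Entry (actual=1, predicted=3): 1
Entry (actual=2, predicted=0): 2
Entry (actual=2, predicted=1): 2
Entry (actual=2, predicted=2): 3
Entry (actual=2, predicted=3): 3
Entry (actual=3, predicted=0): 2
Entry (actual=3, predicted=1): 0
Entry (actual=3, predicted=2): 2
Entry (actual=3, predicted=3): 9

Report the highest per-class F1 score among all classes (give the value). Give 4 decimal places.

Per-class F1 score (2·TP/(2·TP+FP+FN)):
  0: TP=11, FP=2+2+2=6, FN=0+3+0=3 → 22/31 = 0.70968
  1: TP=11, FP=0+2+0=2, FN=2+2+1=5 → 22/29 = 0.75862
  2: TP=3, FP=3+2+2=7, FN=2+2+3=7 → 6/20 = 0.30000
  3: TP=9, FP=0+1+3=4, FN=2+0+2=4 → 18/26 = 0.69231
Highest is class '1' with F1 score = 0.7586.

0.7586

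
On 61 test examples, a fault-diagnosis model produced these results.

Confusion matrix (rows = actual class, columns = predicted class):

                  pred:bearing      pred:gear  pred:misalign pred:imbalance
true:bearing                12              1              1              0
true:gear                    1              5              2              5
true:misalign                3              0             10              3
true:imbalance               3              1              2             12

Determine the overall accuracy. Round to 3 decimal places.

Accuracy = trace / total = (12+5+10+12=39) / 61 = 39/61 = 0.639

0.639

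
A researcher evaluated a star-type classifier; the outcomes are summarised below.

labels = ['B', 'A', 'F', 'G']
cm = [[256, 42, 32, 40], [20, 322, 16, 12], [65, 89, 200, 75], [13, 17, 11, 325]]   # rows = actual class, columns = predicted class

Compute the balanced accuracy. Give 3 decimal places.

Balanced accuracy = mean of per-class recall.
  B: recall = 256/370 = 0.6919
  A: recall = 322/370 = 0.8703
  F: recall = 200/429 = 0.4662
  G: recall = 325/366 = 0.8880
Mean = (0.6919 + 0.8703 + 0.4662 + 0.8880) / 4 = 0.729

0.729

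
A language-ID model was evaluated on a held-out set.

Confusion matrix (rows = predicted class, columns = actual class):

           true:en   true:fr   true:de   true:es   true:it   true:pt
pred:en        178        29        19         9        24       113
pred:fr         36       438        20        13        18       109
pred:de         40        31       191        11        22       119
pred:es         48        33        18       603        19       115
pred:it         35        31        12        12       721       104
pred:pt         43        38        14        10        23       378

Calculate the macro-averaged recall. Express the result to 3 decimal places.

0.681

Per-class recall (TP/(TP+FN)):
  en: TP=178, FN=36+40+48+35+43=202 → 178/380 = 0.4684
  fr: TP=438, FN=29+31+33+31+38=162 → 438/600 = 0.7300
  de: TP=191, FN=19+20+18+12+14=83 → 191/274 = 0.6971
  es: TP=603, FN=9+13+11+12+10=55 → 603/658 = 0.9164
  it: TP=721, FN=24+18+22+19+23=106 → 721/827 = 0.8718
  pt: TP=378, FN=113+109+119+115+104=560 → 378/938 = 0.4030
Macro-recall = mean = (0.4684 + 0.7300 + 0.6971 + 0.9164 + 0.8718 + 0.4030) / 6 = 0.681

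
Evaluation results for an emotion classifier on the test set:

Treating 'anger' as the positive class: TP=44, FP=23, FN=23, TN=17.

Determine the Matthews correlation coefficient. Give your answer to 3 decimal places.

0.082

MCC = (TP·TN − FP·FN) / √((TP+FP)(TP+FN)(TN+FP)(TN+FN))
Numerator = 44·17 − 23·23 = 219
Denominator = √(67·67·40·40) = √7182400 = 2680.0000
MCC = 219 / 2680.0000 = 0.082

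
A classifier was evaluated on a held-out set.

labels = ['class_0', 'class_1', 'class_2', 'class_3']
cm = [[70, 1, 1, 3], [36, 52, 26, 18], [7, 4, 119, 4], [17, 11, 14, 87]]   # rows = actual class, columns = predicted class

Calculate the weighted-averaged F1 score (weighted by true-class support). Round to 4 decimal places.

Per-class F1 score (2·TP/(2·TP+FP+FN)):
  class_0: TP=70, FP=36+7+17=60, FN=1+1+3=5 → 140/205 = 0.68293
  class_1: TP=52, FP=1+4+11=16, FN=36+26+18=80 → 104/200 = 0.52000
  class_2: TP=119, FP=1+26+14=41, FN=7+4+4=15 → 238/294 = 0.80952
  class_3: TP=87, FP=3+18+4=25, FN=17+11+14=42 → 174/241 = 0.72199
Weighted-F1 score = Σ (supportᵢ/N)·F1 scoreᵢ with N=470: (75/470)·0.68293 + (132/470)·0.52000 + (134/470)·0.80952 + (129/470)·0.72199 = 0.6840

0.6840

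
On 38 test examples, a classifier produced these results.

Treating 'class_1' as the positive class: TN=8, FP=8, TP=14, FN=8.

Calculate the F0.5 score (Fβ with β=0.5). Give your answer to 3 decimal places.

Fβ = (1+β²)·TP / ((1+β²)·TP + β²·FN + FP), with β²=1/4
= 1.25·14 / (1.25·14 + 0.25·8 + 8) = 0.636

0.636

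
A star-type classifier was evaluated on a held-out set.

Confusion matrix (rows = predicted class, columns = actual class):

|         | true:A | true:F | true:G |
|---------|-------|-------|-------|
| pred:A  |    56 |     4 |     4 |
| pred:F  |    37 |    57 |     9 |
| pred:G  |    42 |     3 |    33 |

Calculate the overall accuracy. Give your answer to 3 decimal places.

0.596

Accuracy = trace / total = (56+57+33=146) / 245 = 146/245 = 0.596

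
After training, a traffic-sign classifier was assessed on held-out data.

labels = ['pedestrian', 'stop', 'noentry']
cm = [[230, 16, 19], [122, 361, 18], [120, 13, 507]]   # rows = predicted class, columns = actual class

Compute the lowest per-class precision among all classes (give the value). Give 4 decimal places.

0.7206

Per-class precision (TP/(TP+FP)):
  pedestrian: TP=230, FP=16+19=35 → 230/265 = 0.86792
  stop: TP=361, FP=122+18=140 → 361/501 = 0.72056
  noentry: TP=507, FP=120+13=133 → 507/640 = 0.79219
Lowest is class 'stop' with precision = 0.7206.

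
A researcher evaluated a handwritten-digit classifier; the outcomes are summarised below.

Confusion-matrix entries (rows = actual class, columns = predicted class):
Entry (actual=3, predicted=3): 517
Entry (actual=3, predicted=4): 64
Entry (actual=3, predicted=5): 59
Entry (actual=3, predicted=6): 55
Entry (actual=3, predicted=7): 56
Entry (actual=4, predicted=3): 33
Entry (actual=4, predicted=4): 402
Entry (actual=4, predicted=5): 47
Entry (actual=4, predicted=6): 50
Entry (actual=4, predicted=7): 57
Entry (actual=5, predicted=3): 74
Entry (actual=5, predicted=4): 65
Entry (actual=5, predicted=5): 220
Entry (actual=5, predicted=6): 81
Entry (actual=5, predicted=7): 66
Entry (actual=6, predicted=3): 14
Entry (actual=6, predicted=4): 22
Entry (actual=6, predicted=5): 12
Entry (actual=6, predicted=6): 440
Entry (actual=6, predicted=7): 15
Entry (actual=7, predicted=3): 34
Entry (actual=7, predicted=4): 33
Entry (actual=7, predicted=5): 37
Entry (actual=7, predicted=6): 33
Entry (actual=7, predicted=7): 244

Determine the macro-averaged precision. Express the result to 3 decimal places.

0.653

Per-class precision (TP/(TP+FP)):
  3: TP=517, FP=33+74+14+34=155 → 517/672 = 0.7693
  4: TP=402, FP=64+65+22+33=184 → 402/586 = 0.6860
  5: TP=220, FP=59+47+12+37=155 → 220/375 = 0.5867
  6: TP=440, FP=55+50+81+33=219 → 440/659 = 0.6677
  7: TP=244, FP=56+57+66+15=194 → 244/438 = 0.5571
Macro-precision = mean = (0.7693 + 0.6860 + 0.5867 + 0.6677 + 0.5571) / 5 = 0.653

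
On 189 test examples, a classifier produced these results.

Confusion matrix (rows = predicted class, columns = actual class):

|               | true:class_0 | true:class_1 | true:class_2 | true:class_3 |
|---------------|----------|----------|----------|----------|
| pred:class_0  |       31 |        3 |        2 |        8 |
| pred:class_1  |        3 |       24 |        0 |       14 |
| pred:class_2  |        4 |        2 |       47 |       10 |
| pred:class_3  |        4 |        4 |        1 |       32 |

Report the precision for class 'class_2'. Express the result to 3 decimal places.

0.746

One-vs-rest for 'class_2': TP = diagonal; FP = other classes predicted 'class_2'; FN = 'class_2' predicted as other.
precision = TP/(TP+FP).
class_2: TP=47, FP=4+2+10=16 → 47/63 = 0.7460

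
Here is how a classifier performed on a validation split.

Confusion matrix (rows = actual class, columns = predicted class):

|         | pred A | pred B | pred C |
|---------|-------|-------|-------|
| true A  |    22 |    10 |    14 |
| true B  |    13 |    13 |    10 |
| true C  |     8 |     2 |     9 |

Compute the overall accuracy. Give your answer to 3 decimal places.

0.436

Accuracy = trace / total = (22+13+9=44) / 101 = 44/101 = 0.436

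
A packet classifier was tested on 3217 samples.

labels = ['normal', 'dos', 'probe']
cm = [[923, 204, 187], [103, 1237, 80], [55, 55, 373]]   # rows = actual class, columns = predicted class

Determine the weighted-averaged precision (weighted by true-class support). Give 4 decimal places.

0.8012

Per-class precision (TP/(TP+FP)):
  normal: TP=923, FP=103+55=158 → 923/1081 = 0.85384
  dos: TP=1237, FP=204+55=259 → 1237/1496 = 0.82687
  probe: TP=373, FP=187+80=267 → 373/640 = 0.58281
Weighted-precision = Σ (supportᵢ/N)·precisionᵢ with N=3217: (1314/3217)·0.85384 + (1420/3217)·0.82687 + (483/3217)·0.58281 = 0.8012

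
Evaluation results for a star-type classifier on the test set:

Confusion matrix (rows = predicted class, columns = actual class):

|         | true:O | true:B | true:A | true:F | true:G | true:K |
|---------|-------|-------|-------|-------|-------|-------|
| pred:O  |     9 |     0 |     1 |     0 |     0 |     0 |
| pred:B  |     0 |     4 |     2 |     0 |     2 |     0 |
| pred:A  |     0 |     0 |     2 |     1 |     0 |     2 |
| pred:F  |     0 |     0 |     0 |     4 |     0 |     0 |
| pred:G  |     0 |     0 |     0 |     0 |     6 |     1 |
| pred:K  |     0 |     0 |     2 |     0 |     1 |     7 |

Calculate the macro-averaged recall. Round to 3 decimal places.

Per-class recall (TP/(TP+FN)):
  O: TP=9, FN=0+0+0+0+0=0 → 9/9 = 1.0000
  B: TP=4, FN=0+0+0+0+0=0 → 4/4 = 1.0000
  A: TP=2, FN=1+2+0+0+2=5 → 2/7 = 0.2857
  F: TP=4, FN=0+0+1+0+0=1 → 4/5 = 0.8000
  G: TP=6, FN=0+2+0+0+1=3 → 6/9 = 0.6667
  K: TP=7, FN=0+0+2+0+1=3 → 7/10 = 0.7000
Macro-recall = mean = (1.0000 + 1.0000 + 0.2857 + 0.8000 + 0.6667 + 0.7000) / 6 = 0.742

0.742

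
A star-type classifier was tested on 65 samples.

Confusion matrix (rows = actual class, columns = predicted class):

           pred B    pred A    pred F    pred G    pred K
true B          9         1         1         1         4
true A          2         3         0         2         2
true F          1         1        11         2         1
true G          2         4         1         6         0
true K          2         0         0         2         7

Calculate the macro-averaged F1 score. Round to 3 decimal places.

0.535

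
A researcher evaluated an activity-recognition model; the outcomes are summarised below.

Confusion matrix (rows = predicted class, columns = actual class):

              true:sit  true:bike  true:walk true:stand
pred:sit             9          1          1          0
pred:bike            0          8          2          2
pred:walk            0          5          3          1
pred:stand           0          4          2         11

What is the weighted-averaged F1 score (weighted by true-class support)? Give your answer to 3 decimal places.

Per-class F1 score (2·TP/(2·TP+FP+FN)):
  sit: TP=9, FP=1+1+0=2, FN=0+0+0=0 → 18/20 = 0.9000
  bike: TP=8, FP=0+2+2=4, FN=1+5+4=10 → 16/30 = 0.5333
  walk: TP=3, FP=0+5+1=6, FN=1+2+2=5 → 6/17 = 0.3529
  stand: TP=11, FP=0+4+2=6, FN=0+2+1=3 → 22/31 = 0.7097
Weighted-F1 score = Σ (supportᵢ/N)·F1 scoreᵢ with N=49: (9/49)·0.9000 + (18/49)·0.5333 + (8/49)·0.3529 + (14/49)·0.7097 = 0.622

0.622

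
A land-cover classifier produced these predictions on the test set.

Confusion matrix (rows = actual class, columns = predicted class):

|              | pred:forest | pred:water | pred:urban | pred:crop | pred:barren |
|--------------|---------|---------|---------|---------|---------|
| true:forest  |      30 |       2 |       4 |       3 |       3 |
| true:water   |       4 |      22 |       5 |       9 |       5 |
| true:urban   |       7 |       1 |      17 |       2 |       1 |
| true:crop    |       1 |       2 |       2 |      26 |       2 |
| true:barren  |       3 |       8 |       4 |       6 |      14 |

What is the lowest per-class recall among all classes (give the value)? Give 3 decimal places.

Per-class recall (TP/(TP+FN)):
  forest: TP=30, FN=2+4+3+3=12 → 30/42 = 0.7143
  water: TP=22, FN=4+5+9+5=23 → 22/45 = 0.4889
  urban: TP=17, FN=7+1+2+1=11 → 17/28 = 0.6071
  crop: TP=26, FN=1+2+2+2=7 → 26/33 = 0.7879
  barren: TP=14, FN=3+8+4+6=21 → 14/35 = 0.4000
Lowest is class 'barren' with recall = 0.400.

0.400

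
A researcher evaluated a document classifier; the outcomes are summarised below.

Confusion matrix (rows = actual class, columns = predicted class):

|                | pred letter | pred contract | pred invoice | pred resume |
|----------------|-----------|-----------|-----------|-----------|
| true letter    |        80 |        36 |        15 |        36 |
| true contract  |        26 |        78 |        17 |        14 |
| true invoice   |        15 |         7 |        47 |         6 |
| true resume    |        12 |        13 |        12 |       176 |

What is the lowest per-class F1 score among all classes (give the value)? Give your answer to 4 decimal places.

Per-class F1 score (2·TP/(2·TP+FP+FN)):
  letter: TP=80, FP=26+15+12=53, FN=36+15+36=87 → 160/300 = 0.53333
  contract: TP=78, FP=36+7+13=56, FN=26+17+14=57 → 156/269 = 0.57993
  invoice: TP=47, FP=15+17+12=44, FN=15+7+6=28 → 94/166 = 0.56627
  resume: TP=176, FP=36+14+6=56, FN=12+13+12=37 → 352/445 = 0.79101
Lowest is class 'letter' with F1 score = 0.5333.

0.5333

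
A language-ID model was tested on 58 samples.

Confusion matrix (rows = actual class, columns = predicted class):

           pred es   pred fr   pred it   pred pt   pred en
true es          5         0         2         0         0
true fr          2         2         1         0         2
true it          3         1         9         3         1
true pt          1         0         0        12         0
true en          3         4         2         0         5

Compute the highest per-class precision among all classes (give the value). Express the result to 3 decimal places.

Per-class precision (TP/(TP+FP)):
  es: TP=5, FP=2+3+1+3=9 → 5/14 = 0.3571
  fr: TP=2, FP=0+1+0+4=5 → 2/7 = 0.2857
  it: TP=9, FP=2+1+0+2=5 → 9/14 = 0.6429
  pt: TP=12, FP=0+0+3+0=3 → 12/15 = 0.8000
  en: TP=5, FP=0+2+1+0=3 → 5/8 = 0.6250
Highest is class 'pt' with precision = 0.800.

0.800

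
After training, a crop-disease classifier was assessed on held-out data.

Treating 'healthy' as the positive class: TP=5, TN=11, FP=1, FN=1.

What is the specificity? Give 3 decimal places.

0.917

Specificity = TN/(TN+FP) = 11/(11+1) = 0.917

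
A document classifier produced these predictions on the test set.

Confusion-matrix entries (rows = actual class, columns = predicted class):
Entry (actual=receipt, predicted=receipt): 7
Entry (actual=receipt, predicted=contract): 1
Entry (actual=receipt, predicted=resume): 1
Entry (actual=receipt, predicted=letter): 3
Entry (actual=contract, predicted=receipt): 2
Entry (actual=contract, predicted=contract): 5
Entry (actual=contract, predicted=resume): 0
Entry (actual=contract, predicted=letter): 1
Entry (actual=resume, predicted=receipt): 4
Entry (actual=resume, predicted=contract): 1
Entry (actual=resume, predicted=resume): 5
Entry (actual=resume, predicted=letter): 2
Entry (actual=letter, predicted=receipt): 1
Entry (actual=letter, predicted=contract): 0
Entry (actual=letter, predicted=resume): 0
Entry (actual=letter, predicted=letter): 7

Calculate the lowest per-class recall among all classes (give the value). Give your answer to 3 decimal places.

0.417

Per-class recall (TP/(TP+FN)):
  receipt: TP=7, FN=1+1+3=5 → 7/12 = 0.5833
  contract: TP=5, FN=2+0+1=3 → 5/8 = 0.6250
  resume: TP=5, FN=4+1+2=7 → 5/12 = 0.4167
  letter: TP=7, FN=1+0+0=1 → 7/8 = 0.8750
Lowest is class 'resume' with recall = 0.417.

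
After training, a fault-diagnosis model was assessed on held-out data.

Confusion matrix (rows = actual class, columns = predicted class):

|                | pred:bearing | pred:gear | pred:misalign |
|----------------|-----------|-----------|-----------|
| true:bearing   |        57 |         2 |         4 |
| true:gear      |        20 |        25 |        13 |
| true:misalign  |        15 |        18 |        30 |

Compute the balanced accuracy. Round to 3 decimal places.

Balanced accuracy = mean of per-class recall.
  bearing: recall = 57/63 = 0.9048
  gear: recall = 25/58 = 0.4310
  misalign: recall = 30/63 = 0.4762
Mean = (0.9048 + 0.4310 + 0.4762) / 3 = 0.604

0.604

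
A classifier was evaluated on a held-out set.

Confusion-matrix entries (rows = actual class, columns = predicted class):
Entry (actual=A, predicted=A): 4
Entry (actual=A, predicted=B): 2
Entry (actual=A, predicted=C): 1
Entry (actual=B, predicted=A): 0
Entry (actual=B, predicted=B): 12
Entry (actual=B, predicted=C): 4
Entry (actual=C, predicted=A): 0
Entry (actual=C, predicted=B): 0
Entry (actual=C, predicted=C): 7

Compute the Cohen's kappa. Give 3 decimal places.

0.628

Observed agreement pₒ = trace/N = 23/30 = 0.7667
Expected agreement pₑ = Σ (rowᵢ·colᵢ)/N² = (7·4 + 16·14 + 7·12)/30² = 0.3733
κ = (pₒ − pₑ)/(1 − pₑ) = (0.7667 − 0.3733)/(1 − 0.3733) = 0.628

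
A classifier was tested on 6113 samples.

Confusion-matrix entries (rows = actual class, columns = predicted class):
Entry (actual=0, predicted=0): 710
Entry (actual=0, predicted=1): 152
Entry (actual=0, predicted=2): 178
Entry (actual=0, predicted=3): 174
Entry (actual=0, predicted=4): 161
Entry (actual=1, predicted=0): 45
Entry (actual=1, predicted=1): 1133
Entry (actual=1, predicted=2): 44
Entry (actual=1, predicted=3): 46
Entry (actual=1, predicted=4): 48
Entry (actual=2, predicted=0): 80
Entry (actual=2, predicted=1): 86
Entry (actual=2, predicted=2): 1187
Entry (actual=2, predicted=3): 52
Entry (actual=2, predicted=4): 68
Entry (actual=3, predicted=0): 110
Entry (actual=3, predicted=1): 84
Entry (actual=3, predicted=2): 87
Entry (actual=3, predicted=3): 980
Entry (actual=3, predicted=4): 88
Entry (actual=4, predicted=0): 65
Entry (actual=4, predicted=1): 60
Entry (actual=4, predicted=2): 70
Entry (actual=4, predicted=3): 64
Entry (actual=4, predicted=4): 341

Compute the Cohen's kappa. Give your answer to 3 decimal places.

Observed agreement pₒ = trace/N = 4351/6113 = 0.7118
Expected agreement pₑ = Σ (rowᵢ·colᵢ)/N² = (1375·1010 + 1316·1515 + 1473·1566 + 1349·1316 + 600·706)/6113² = 0.2111
κ = (pₒ − pₑ)/(1 − pₑ) = (0.7118 − 0.2111)/(1 − 0.2111) = 0.635

0.635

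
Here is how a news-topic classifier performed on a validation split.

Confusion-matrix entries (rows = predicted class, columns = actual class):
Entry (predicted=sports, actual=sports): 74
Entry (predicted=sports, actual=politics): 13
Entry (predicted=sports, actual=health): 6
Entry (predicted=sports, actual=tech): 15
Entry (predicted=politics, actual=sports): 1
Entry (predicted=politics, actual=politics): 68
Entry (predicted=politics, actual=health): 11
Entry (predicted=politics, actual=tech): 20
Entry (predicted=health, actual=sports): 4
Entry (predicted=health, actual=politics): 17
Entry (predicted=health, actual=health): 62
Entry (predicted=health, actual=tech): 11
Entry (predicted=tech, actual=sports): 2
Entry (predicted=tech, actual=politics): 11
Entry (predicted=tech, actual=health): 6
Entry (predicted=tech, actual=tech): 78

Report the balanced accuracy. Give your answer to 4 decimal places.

0.7240

Balanced accuracy = mean of per-class recall.
  sports: recall = 74/81 = 0.91358
  politics: recall = 68/109 = 0.62385
  health: recall = 62/85 = 0.72941
  tech: recall = 78/124 = 0.62903
Mean = (0.91358 + 0.62385 + 0.72941 + 0.62903) / 4 = 0.7240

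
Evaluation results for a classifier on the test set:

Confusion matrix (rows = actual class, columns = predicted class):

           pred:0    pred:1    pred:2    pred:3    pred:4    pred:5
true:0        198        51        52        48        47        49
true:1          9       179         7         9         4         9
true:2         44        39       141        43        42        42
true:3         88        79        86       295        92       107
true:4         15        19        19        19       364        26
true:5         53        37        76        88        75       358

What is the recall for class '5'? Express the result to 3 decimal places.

Take TP from the diagonal, FP from the rest of the '5' prediction marginal, FN from the rest of the '5' actual marginal.
recall = TP/(TP+FN).
5: TP=358, FN=53+37+76+88+75=329 → 358/687 = 0.5211

0.521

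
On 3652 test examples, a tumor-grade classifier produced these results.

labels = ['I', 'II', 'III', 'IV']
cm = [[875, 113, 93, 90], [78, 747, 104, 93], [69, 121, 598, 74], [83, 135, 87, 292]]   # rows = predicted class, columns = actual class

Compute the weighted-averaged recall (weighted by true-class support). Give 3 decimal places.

0.688

Per-class recall (TP/(TP+FN)):
  I: TP=875, FN=78+69+83=230 → 875/1105 = 0.7919
  II: TP=747, FN=113+121+135=369 → 747/1116 = 0.6694
  III: TP=598, FN=93+104+87=284 → 598/882 = 0.6780
  IV: TP=292, FN=90+93+74=257 → 292/549 = 0.5319
Weighted-recall = Σ (supportᵢ/N)·recallᵢ with N=3652: (1105/3652)·0.7919 + (1116/3652)·0.6694 + (882/3652)·0.6780 + (549/3652)·0.5319 = 0.688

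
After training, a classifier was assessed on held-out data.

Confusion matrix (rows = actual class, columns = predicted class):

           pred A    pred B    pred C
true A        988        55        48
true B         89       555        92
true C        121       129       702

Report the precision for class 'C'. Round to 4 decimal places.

One-vs-rest for 'C': TP = diagonal; FP = other classes predicted 'C'; FN = 'C' predicted as other.
precision = TP/(TP+FP).
C: TP=702, FP=48+92=140 → 702/842 = 0.83373

0.8337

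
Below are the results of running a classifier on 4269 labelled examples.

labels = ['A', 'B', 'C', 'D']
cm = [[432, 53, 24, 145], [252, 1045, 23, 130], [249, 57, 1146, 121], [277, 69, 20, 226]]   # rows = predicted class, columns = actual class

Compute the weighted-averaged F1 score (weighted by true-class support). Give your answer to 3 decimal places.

0.643

Per-class F1 score (2·TP/(2·TP+FP+FN)):
  A: TP=432, FP=53+24+145=222, FN=252+249+277=778 → 864/1864 = 0.4635
  B: TP=1045, FP=252+23+130=405, FN=53+57+69=179 → 2090/2674 = 0.7816
  C: TP=1146, FP=249+57+121=427, FN=24+23+20=67 → 2292/2786 = 0.8227
  D: TP=226, FP=277+69+20=366, FN=145+130+121=396 → 452/1214 = 0.3723
Weighted-F1 score = Σ (supportᵢ/N)·F1 scoreᵢ with N=4269: (1210/4269)·0.4635 + (1224/4269)·0.7816 + (1213/4269)·0.8227 + (622/4269)·0.3723 = 0.643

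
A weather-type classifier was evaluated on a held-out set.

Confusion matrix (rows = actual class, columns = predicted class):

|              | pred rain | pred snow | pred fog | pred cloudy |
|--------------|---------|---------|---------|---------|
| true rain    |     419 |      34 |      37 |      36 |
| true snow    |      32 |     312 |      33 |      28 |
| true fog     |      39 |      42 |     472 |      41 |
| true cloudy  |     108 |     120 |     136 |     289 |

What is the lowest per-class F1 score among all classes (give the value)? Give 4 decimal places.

0.5521

Per-class F1 score (2·TP/(2·TP+FP+FN)):
  rain: TP=419, FP=32+39+108=179, FN=34+37+36=107 → 838/1124 = 0.74555
  snow: TP=312, FP=34+42+120=196, FN=32+33+28=93 → 624/913 = 0.68346
  fog: TP=472, FP=37+33+136=206, FN=39+42+41=122 → 944/1272 = 0.74214
  cloudy: TP=289, FP=36+28+41=105, FN=108+120+136=364 → 578/1047 = 0.55205
Lowest is class 'cloudy' with F1 score = 0.5521.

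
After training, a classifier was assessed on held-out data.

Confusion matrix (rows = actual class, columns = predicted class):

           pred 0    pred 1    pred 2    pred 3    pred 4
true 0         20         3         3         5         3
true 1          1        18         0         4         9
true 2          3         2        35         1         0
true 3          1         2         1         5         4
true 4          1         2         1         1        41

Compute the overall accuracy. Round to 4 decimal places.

0.7169

Accuracy = trace / total = (20+18+35+5+41=119) / 166 = 119/166 = 0.7169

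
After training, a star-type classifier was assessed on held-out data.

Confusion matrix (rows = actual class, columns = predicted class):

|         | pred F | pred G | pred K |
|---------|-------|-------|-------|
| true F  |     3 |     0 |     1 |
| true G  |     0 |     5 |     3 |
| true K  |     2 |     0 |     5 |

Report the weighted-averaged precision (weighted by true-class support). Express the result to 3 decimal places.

0.752

Per-class precision (TP/(TP+FP)):
  F: TP=3, FP=0+2=2 → 3/5 = 0.6000
  G: TP=5, FP=0+0=0 → 5/5 = 1.0000
  K: TP=5, FP=1+3=4 → 5/9 = 0.5556
Weighted-precision = Σ (supportᵢ/N)·precisionᵢ with N=19: (4/19)·0.6000 + (8/19)·1.0000 + (7/19)·0.5556 = 0.752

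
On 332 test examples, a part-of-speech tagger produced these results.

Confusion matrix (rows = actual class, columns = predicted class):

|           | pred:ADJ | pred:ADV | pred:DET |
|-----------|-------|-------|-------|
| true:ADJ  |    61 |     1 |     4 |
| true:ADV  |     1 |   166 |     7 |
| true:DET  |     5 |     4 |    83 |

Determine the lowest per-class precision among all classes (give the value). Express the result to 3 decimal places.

Per-class precision (TP/(TP+FP)):
  ADJ: TP=61, FP=1+5=6 → 61/67 = 0.9104
  ADV: TP=166, FP=1+4=5 → 166/171 = 0.9708
  DET: TP=83, FP=4+7=11 → 83/94 = 0.8830
Lowest is class 'DET' with precision = 0.883.

0.883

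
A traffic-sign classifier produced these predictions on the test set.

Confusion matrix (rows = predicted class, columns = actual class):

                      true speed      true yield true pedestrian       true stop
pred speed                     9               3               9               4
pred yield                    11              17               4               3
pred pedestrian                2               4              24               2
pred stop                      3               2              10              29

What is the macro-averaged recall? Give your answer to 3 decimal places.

0.572

Per-class recall (TP/(TP+FN)):
  speed: TP=9, FN=11+2+3=16 → 9/25 = 0.3600
  yield: TP=17, FN=3+4+2=9 → 17/26 = 0.6538
  pedestrian: TP=24, FN=9+4+10=23 → 24/47 = 0.5106
  stop: TP=29, FN=4+3+2=9 → 29/38 = 0.7632
Macro-recall = mean = (0.3600 + 0.6538 + 0.5106 + 0.7632) / 4 = 0.572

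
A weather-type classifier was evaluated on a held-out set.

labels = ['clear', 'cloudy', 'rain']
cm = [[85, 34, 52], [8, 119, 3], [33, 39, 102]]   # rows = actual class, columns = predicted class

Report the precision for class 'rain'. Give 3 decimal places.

Treat 'rain' as positive and all other classes as negative.
precision = TP/(TP+FP).
rain: TP=102, FP=52+3=55 → 102/157 = 0.6497

0.650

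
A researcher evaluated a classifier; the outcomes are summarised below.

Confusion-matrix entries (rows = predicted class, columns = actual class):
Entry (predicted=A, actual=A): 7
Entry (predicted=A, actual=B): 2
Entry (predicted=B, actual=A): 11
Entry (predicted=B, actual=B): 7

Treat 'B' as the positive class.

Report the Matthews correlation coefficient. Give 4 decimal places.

MCC = (TP·TN − FP·FN) / √((TP+FP)(TP+FN)(TN+FP)(TN+FN))
Numerator = 7·7 − 11·2 = 27
Denominator = √(18·9·18·9) = √26244 = 162.0000
MCC = 27 / 162.0000 = 0.1667

0.1667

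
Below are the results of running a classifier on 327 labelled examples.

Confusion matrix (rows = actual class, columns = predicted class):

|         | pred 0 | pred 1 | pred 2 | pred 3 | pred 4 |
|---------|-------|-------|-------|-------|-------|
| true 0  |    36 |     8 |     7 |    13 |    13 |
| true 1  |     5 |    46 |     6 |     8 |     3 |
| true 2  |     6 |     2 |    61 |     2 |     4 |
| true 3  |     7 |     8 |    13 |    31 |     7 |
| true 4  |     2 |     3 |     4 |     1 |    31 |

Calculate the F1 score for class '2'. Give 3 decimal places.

Treat '2' as positive and all other classes as negative.
F1 score = 2·TP/(2·TP+FP+FN).
2: TP=61, FP=7+6+13+4=30, FN=6+2+2+4=14 → 122/166 = 0.7349

0.735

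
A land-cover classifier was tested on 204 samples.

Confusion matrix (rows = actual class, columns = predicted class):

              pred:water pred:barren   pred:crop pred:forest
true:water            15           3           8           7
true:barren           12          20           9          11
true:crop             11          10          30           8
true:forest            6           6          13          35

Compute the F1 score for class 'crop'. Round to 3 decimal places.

0.504

F1 score = 2·TP/(2·TP+FP+FN).
crop: TP=30, FP=8+9+13=30, FN=11+10+8=29 → 60/119 = 0.5042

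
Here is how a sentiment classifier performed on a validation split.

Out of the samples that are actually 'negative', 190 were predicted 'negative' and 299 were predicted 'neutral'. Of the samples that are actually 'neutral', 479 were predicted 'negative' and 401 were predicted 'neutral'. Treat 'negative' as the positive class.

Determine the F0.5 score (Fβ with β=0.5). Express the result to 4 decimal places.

0.3002

Fβ = (1+β²)·TP / ((1+β²)·TP + β²·FN + FP), with β²=1/4
= 1.25·190 / (1.25·190 + 0.25·299 + 479) = 0.3002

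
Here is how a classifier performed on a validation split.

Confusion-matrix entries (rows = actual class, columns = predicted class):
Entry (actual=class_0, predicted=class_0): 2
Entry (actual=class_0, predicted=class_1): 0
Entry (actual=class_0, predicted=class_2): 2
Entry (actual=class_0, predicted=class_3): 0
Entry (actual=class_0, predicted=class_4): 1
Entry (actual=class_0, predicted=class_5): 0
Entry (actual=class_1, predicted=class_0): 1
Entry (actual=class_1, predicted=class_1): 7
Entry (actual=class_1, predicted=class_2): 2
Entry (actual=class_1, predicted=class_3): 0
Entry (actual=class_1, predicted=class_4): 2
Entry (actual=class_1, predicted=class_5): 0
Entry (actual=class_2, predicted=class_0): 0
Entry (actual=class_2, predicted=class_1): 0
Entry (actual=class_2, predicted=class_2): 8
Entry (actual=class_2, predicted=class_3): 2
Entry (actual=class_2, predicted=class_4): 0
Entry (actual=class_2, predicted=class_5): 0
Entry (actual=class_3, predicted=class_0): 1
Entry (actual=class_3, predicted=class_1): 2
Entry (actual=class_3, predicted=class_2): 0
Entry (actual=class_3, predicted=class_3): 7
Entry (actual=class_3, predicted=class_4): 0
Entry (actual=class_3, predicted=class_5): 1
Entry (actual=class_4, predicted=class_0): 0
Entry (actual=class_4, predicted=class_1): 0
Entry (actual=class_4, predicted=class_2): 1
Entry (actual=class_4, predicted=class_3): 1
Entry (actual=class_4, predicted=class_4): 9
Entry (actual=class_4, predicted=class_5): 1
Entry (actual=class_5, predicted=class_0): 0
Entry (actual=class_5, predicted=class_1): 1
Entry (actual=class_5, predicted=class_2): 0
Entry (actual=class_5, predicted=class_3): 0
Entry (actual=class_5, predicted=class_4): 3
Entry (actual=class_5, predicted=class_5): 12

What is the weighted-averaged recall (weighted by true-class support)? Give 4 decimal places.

Per-class recall (TP/(TP+FN)):
  class_0: TP=2, FN=0+2+0+1+0=3 → 2/5 = 0.40000
  class_1: TP=7, FN=1+2+0+2+0=5 → 7/12 = 0.58333
  class_2: TP=8, FN=0+0+2+0+0=2 → 8/10 = 0.80000
  class_3: TP=7, FN=1+2+0+0+1=4 → 7/11 = 0.63636
  class_4: TP=9, FN=0+0+1+1+1=3 → 9/12 = 0.75000
  class_5: TP=12, FN=0+1+0+0+3=4 → 12/16 = 0.75000
Weighted-recall = Σ (supportᵢ/N)·recallᵢ with N=66: (5/66)·0.40000 + (12/66)·0.58333 + (10/66)·0.80000 + (11/66)·0.63636 + (12/66)·0.75000 + (16/66)·0.75000 = 0.6818

0.6818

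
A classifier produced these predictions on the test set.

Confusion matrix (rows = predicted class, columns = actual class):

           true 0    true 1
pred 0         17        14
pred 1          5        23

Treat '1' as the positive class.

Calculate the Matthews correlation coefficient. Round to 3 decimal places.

0.382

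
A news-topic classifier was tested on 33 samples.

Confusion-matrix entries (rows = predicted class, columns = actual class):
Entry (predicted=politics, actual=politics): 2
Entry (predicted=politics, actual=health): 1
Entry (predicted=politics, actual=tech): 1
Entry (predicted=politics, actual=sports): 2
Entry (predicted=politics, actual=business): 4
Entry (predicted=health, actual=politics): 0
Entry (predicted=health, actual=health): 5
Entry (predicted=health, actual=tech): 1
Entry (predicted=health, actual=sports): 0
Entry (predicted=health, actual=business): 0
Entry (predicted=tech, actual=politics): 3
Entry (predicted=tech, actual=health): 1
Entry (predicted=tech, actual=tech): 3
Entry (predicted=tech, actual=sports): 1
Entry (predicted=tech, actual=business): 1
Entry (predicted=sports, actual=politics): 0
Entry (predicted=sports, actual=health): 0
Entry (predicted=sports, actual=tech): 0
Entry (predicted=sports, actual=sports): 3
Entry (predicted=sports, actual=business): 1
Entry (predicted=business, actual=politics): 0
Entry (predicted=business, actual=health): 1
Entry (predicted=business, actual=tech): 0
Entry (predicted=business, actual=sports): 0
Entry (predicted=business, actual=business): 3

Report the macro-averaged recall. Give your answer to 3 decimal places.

Per-class recall (TP/(TP+FN)):
  politics: TP=2, FN=0+3+0+0=3 → 2/5 = 0.4000
  health: TP=5, FN=1+1+0+1=3 → 5/8 = 0.6250
  tech: TP=3, FN=1+1+0+0=2 → 3/5 = 0.6000
  sports: TP=3, FN=2+0+1+0=3 → 3/6 = 0.5000
  business: TP=3, FN=4+0+1+1=6 → 3/9 = 0.3333
Macro-recall = mean = (0.4000 + 0.6250 + 0.6000 + 0.5000 + 0.3333) / 5 = 0.492

0.492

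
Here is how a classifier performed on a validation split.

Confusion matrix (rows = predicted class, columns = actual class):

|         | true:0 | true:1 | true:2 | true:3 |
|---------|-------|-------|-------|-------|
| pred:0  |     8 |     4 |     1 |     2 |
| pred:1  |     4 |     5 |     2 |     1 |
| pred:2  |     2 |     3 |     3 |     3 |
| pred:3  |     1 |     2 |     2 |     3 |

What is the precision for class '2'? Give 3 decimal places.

0.273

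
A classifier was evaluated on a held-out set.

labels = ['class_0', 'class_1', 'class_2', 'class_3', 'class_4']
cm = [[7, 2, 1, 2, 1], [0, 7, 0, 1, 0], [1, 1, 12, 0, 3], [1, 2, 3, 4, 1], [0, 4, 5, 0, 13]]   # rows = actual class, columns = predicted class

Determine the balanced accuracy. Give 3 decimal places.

Balanced accuracy = mean of per-class recall.
  class_0: recall = 7/13 = 0.5385
  class_1: recall = 7/8 = 0.8750
  class_2: recall = 12/17 = 0.7059
  class_3: recall = 4/11 = 0.3636
  class_4: recall = 13/22 = 0.5909
Mean = (0.5385 + 0.8750 + 0.7059 + 0.3636 + 0.5909) / 5 = 0.615

0.615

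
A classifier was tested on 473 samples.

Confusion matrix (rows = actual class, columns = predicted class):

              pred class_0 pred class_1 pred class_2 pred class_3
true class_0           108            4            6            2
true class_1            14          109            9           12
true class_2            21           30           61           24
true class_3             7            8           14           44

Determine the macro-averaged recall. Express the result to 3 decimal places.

0.677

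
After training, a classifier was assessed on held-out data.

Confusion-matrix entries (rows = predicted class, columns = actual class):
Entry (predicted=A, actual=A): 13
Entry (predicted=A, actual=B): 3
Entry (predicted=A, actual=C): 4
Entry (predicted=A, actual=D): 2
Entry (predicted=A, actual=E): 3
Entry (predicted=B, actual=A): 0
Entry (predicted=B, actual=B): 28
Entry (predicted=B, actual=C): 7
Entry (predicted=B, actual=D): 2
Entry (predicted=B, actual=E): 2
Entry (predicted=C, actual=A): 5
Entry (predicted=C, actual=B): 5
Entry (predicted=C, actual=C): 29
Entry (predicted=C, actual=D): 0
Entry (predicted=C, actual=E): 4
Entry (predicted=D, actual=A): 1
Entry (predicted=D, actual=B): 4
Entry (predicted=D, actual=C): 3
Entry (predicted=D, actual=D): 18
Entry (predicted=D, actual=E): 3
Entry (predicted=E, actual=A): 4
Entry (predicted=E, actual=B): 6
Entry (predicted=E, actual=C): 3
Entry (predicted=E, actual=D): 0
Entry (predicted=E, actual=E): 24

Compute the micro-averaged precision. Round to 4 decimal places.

0.6474

Micro-averaging pools counts across classes: ΣTP=112, ΣFP=61, ΣFN=61.
Micro-precision = TP/(TP+FP) on pooled counts = 0.6474 (equals overall accuracy in single-label multiclass).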